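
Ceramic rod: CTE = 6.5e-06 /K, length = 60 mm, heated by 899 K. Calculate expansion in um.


dL = 6.5e-06 * 60 * 899 * 1000 = 350.61 um

350.61


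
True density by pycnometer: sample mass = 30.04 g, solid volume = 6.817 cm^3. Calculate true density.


TD = 30.04 / 6.817 = 4.407 g/cm^3

4.407


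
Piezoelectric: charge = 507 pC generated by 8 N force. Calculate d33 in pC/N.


d33 = 507 / 8 = 63.4 pC/N

63.4


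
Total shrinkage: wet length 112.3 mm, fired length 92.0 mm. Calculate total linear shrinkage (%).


TS = (112.3 - 92.0) / 112.3 * 100 = 18.08%

18.08


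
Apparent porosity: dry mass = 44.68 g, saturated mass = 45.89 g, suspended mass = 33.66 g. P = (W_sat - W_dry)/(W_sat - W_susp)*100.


P = (45.89 - 44.68) / (45.89 - 33.66) * 100 = 1.21 / 12.23 * 100 = 9.9%

9.9


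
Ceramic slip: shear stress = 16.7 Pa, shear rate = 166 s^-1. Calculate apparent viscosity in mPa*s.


eta = tau/gamma * 1000 = 16.7/166 * 1000 = 100.6 mPa*s

100.6


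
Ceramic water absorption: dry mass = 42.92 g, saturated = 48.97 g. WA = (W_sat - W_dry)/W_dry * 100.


WA = (48.97 - 42.92) / 42.92 * 100 = 14.1%

14.1


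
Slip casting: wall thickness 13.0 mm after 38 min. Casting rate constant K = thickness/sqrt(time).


K = 13.0 / sqrt(38) = 13.0 / 6.1644 = 2.109 mm/min^0.5

2.109


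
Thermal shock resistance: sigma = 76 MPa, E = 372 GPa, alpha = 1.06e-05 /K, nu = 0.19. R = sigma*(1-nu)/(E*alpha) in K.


R = 76*(1-0.19)/(372*1000*1.06e-05) = 16 K

16


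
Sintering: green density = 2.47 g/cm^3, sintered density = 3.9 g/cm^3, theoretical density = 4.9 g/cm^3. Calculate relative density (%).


Relative = 3.9 / 4.9 * 100 = 79.6%

79.6


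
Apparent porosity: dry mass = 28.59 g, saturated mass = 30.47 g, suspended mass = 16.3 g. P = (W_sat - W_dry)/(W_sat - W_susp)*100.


P = (30.47 - 28.59) / (30.47 - 16.3) * 100 = 1.88 / 14.17 * 100 = 13.3%

13.3


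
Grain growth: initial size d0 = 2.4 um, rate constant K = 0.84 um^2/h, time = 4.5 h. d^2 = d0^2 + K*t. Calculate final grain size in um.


d^2 = 2.4^2 + 0.84*4.5 = 9.54
d = sqrt(9.54) = 3.09 um

3.09


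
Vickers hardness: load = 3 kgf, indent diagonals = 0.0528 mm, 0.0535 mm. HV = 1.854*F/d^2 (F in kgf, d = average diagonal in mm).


d_avg = (0.0528+0.0535)/2 = 0.05315 mm
HV = 1.854*3/0.05315^2 = 1969

1969


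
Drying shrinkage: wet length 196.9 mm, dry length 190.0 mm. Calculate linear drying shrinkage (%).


DS = (196.9 - 190.0) / 196.9 * 100 = 3.5%

3.5


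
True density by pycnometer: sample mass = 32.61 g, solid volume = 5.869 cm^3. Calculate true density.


TD = 32.61 / 5.869 = 5.556 g/cm^3

5.556


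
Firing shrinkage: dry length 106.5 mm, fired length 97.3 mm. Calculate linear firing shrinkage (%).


FS = (106.5 - 97.3) / 106.5 * 100 = 8.64%

8.64


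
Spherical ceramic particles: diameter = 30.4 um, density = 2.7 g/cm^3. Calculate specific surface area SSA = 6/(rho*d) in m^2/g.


SSA = 6 / (2.7 * 30.4) = 0.073 m^2/g

0.073


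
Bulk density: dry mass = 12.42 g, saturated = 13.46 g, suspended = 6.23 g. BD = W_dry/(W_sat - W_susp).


BD = 12.42 / (13.46 - 6.23) = 12.42 / 7.23 = 1.718 g/cm^3

1.718


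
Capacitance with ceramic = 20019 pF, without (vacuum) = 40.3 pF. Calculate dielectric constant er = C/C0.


er = 20019 / 40.3 = 496.75

496.75


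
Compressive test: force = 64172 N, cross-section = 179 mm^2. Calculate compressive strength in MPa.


CS = 64172 / 179 = 358.5 MPa

358.5


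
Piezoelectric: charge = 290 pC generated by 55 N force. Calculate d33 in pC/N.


d33 = 290 / 55 = 5.3 pC/N

5.3


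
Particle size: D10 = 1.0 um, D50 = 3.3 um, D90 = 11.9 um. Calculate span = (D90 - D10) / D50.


Span = (11.9 - 1.0) / 3.3 = 10.9 / 3.3 = 3.303

3.303


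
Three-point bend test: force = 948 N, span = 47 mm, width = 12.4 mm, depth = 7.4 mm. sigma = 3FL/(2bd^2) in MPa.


sigma = 3*948*47/(2*12.4*7.4^2) = 98.4 MPa

98.4


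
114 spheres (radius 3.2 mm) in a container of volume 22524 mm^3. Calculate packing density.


V_sphere = 4/3*pi*3.2^3 = 137.2583 mm^3
Total V = 114*137.2583 = 15647.4462 mm^3
PD = 15647.4462 / 22524 = 0.695

0.695


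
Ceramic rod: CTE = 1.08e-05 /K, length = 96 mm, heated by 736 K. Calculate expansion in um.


dL = 1.08e-05 * 96 * 736 * 1000 = 763.085 um

763.085


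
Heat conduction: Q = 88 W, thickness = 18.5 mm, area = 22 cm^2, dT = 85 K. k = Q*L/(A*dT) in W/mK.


k = 88*18.5/1000/(22/10000*85) = 8.71 W/mK

8.71


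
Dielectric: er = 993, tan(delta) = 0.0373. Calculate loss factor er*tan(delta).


Loss = 993 * 0.0373 = 37.039

37.039


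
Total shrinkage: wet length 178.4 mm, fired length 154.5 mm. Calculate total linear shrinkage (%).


TS = (178.4 - 154.5) / 178.4 * 100 = 13.4%

13.4


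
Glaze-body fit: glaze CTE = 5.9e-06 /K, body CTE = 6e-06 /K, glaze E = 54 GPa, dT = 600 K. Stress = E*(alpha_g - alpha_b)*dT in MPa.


Stress = 54*1000*(5.9e-06 - 6e-06)*600 = -3.2 MPa

-3.2


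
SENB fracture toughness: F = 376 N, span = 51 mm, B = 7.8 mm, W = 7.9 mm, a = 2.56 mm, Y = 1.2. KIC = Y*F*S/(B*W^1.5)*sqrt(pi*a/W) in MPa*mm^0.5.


KIC = 1.2*376*51/(7.8*7.9^1.5)*sqrt(pi*2.56/7.9) = 134.06

134.06


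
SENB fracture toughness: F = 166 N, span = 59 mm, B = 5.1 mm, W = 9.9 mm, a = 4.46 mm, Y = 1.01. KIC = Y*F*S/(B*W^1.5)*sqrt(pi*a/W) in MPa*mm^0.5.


KIC = 1.01*166*59/(5.1*9.9^1.5)*sqrt(pi*4.46/9.9) = 74.08

74.08


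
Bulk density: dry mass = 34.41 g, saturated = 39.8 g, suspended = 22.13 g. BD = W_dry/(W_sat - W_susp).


BD = 34.41 / (39.8 - 22.13) = 34.41 / 17.67 = 1.947 g/cm^3

1.947


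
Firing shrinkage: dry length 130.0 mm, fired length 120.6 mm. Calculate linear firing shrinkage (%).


FS = (130.0 - 120.6) / 130.0 * 100 = 7.23%

7.23


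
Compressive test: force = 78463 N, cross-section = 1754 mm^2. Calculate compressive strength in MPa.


CS = 78463 / 1754 = 44.7 MPa

44.7


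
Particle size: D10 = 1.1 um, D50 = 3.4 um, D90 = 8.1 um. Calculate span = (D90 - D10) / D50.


Span = (8.1 - 1.1) / 3.4 = 7.0 / 3.4 = 2.059

2.059


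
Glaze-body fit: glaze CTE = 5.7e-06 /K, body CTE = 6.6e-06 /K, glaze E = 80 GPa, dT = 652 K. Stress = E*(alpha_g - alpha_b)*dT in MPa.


Stress = 80*1000*(5.7e-06 - 6.6e-06)*652 = -46.9 MPa

-46.9


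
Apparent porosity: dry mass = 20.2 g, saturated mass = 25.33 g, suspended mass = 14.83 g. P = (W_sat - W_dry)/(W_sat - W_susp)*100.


P = (25.33 - 20.2) / (25.33 - 14.83) * 100 = 5.13 / 10.5 * 100 = 48.9%

48.9


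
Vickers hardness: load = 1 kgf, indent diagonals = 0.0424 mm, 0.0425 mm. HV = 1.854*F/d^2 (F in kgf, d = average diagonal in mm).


d_avg = (0.0424+0.0425)/2 = 0.04245 mm
HV = 1.854*1/0.04245^2 = 1029

1029


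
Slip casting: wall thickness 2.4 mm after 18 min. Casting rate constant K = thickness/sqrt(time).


K = 2.4 / sqrt(18) = 2.4 / 4.2426 = 0.566 mm/min^0.5

0.566


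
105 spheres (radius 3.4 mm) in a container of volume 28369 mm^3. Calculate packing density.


V_sphere = 4/3*pi*3.4^3 = 164.6362 mm^3
Total V = 105*164.6362 = 17286.801 mm^3
PD = 17286.801 / 28369 = 0.609

0.609


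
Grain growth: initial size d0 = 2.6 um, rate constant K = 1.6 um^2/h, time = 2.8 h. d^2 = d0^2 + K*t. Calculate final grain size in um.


d^2 = 2.6^2 + 1.6*2.8 = 11.24
d = sqrt(11.24) = 3.35 um

3.35


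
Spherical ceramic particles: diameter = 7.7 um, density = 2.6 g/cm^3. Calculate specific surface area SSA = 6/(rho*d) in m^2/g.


SSA = 6 / (2.6 * 7.7) = 0.3 m^2/g

0.3


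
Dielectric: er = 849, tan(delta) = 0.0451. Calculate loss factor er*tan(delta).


Loss = 849 * 0.0451 = 38.29

38.29


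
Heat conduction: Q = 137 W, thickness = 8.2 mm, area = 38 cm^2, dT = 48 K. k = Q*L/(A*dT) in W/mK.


k = 137*8.2/1000/(38/10000*48) = 6.16 W/mK

6.16


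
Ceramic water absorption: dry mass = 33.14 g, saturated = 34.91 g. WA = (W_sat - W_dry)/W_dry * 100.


WA = (34.91 - 33.14) / 33.14 * 100 = 5.34%

5.34


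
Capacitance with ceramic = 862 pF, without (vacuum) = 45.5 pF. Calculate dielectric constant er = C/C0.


er = 862 / 45.5 = 18.95

18.95


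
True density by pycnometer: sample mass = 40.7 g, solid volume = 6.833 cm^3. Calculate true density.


TD = 40.7 / 6.833 = 5.956 g/cm^3

5.956


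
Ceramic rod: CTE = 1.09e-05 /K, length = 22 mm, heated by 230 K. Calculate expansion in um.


dL = 1.09e-05 * 22 * 230 * 1000 = 55.154 um

55.154


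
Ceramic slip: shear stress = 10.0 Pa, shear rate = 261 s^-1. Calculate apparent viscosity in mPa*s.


eta = tau/gamma * 1000 = 10.0/261 * 1000 = 38.3 mPa*s

38.3


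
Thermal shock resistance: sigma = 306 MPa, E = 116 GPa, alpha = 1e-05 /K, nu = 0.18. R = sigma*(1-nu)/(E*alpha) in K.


R = 306*(1-0.18)/(116*1000*1e-05) = 216 K

216


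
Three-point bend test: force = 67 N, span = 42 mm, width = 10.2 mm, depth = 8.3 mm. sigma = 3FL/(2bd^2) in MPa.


sigma = 3*67*42/(2*10.2*8.3^2) = 6.0 MPa

6.0


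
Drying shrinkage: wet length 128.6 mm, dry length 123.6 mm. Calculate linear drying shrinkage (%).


DS = (128.6 - 123.6) / 128.6 * 100 = 3.89%

3.89


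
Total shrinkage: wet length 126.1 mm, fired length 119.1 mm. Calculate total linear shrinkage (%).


TS = (126.1 - 119.1) / 126.1 * 100 = 5.55%

5.55


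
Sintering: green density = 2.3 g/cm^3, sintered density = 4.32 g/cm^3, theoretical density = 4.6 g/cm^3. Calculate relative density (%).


Relative = 4.32 / 4.6 * 100 = 93.9%

93.9


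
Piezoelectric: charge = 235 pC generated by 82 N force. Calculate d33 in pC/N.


d33 = 235 / 82 = 2.9 pC/N

2.9


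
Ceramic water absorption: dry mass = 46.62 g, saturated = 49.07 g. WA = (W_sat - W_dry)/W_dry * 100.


WA = (49.07 - 46.62) / 46.62 * 100 = 5.26%

5.26


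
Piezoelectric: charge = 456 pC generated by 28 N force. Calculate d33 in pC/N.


d33 = 456 / 28 = 16.3 pC/N

16.3


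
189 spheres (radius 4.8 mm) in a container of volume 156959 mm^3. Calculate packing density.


V_sphere = 4/3*pi*4.8^3 = 463.2467 mm^3
Total V = 189*463.2467 = 87553.6263 mm^3
PD = 87553.6263 / 156959 = 0.558

0.558


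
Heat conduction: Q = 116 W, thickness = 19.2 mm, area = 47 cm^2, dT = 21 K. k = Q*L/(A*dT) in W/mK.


k = 116*19.2/1000/(47/10000*21) = 22.57 W/mK

22.57


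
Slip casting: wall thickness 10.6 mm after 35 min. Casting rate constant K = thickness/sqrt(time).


K = 10.6 / sqrt(35) = 10.6 / 5.9161 = 1.792 mm/min^0.5

1.792


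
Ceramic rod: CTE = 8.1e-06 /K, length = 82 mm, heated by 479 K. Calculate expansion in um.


dL = 8.1e-06 * 82 * 479 * 1000 = 318.152 um

318.152


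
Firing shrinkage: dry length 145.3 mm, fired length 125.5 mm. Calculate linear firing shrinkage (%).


FS = (145.3 - 125.5) / 145.3 * 100 = 13.63%

13.63


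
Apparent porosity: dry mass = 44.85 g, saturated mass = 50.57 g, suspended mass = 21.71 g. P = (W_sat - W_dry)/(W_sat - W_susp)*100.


P = (50.57 - 44.85) / (50.57 - 21.71) * 100 = 5.72 / 28.86 * 100 = 19.8%

19.8


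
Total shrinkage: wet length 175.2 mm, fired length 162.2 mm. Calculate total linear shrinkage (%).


TS = (175.2 - 162.2) / 175.2 * 100 = 7.42%

7.42


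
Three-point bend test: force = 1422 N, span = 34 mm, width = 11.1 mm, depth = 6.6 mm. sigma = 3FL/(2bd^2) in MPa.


sigma = 3*1422*34/(2*11.1*6.6^2) = 150.0 MPa

150.0


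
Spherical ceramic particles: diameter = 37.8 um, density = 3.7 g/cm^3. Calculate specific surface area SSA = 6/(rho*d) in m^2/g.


SSA = 6 / (3.7 * 37.8) = 0.043 m^2/g

0.043


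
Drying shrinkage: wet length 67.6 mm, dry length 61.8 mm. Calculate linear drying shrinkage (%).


DS = (67.6 - 61.8) / 67.6 * 100 = 8.58%

8.58


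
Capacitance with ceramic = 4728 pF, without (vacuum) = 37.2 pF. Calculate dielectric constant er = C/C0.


er = 4728 / 37.2 = 127.1

127.1


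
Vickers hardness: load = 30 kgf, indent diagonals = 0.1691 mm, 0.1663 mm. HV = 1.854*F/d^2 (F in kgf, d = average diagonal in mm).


d_avg = (0.1691+0.1663)/2 = 0.1677 mm
HV = 1.854*30/0.1677^2 = 1978

1978


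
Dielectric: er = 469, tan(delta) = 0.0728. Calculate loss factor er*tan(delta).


Loss = 469 * 0.0728 = 34.143

34.143


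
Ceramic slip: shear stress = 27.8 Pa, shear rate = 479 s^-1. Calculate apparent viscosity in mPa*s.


eta = tau/gamma * 1000 = 27.8/479 * 1000 = 58.0 mPa*s

58.0


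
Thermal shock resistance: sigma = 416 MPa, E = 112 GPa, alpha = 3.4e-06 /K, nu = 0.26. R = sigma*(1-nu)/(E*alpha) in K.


R = 416*(1-0.26)/(112*1000*3.4e-06) = 808 K

808


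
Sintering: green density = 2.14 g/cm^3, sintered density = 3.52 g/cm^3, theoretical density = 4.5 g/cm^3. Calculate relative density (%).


Relative = 3.52 / 4.5 * 100 = 78.2%

78.2


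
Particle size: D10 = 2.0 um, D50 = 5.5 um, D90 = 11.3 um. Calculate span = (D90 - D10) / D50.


Span = (11.3 - 2.0) / 5.5 = 9.3 / 5.5 = 1.691

1.691


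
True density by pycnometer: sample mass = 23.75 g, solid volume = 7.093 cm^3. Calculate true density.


TD = 23.75 / 7.093 = 3.348 g/cm^3

3.348


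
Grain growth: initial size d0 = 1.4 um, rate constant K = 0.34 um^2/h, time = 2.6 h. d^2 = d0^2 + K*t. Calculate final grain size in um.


d^2 = 1.4^2 + 0.34*2.6 = 2.844
d = sqrt(2.844) = 1.69 um

1.69


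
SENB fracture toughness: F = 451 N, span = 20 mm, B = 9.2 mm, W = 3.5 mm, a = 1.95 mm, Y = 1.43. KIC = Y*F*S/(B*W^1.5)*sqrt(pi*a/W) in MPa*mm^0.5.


KIC = 1.43*451*20/(9.2*3.5^1.5)*sqrt(pi*1.95/3.5) = 283.28

283.28


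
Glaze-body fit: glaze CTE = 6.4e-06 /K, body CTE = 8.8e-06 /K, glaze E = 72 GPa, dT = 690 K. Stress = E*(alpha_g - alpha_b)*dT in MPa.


Stress = 72*1000*(6.4e-06 - 8.8e-06)*690 = -119.2 MPa

-119.2


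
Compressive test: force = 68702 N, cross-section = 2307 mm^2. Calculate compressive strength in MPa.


CS = 68702 / 2307 = 29.8 MPa

29.8


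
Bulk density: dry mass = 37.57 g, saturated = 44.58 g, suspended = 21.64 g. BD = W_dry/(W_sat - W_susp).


BD = 37.57 / (44.58 - 21.64) = 37.57 / 22.94 = 1.638 g/cm^3

1.638


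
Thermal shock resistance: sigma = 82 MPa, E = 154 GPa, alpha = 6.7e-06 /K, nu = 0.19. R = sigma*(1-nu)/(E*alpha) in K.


R = 82*(1-0.19)/(154*1000*6.7e-06) = 64 K

64


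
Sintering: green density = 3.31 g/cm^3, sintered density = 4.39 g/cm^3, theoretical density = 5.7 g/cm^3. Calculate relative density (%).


Relative = 4.39 / 5.7 * 100 = 77.0%

77.0


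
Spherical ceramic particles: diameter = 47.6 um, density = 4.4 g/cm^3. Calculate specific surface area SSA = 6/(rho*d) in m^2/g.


SSA = 6 / (4.4 * 47.6) = 0.029 m^2/g

0.029


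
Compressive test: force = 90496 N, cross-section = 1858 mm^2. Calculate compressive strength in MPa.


CS = 90496 / 1858 = 48.7 MPa

48.7


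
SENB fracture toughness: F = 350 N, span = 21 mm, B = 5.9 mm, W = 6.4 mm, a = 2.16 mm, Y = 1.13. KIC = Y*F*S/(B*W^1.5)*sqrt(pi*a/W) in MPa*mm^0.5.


KIC = 1.13*350*21/(5.9*6.4^1.5)*sqrt(pi*2.16/6.4) = 89.53

89.53


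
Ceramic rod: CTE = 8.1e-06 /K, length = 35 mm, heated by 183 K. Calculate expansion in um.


dL = 8.1e-06 * 35 * 183 * 1000 = 51.881 um

51.881


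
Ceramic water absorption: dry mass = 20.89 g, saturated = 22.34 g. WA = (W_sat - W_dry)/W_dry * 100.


WA = (22.34 - 20.89) / 20.89 * 100 = 6.94%

6.94


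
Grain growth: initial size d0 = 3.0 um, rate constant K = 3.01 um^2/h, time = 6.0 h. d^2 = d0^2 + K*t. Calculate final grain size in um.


d^2 = 3.0^2 + 3.01*6.0 = 27.06
d = sqrt(27.06) = 5.2 um

5.2


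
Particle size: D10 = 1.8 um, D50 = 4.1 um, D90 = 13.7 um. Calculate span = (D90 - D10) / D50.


Span = (13.7 - 1.8) / 4.1 = 11.9 / 4.1 = 2.902

2.902


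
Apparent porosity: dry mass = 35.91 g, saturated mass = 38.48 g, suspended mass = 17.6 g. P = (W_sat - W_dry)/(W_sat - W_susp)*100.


P = (38.48 - 35.91) / (38.48 - 17.6) * 100 = 2.57 / 20.88 * 100 = 12.3%

12.3


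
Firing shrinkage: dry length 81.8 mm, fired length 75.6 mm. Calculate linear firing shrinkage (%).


FS = (81.8 - 75.6) / 81.8 * 100 = 7.58%

7.58


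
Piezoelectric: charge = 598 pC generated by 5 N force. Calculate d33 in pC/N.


d33 = 598 / 5 = 119.6 pC/N

119.6


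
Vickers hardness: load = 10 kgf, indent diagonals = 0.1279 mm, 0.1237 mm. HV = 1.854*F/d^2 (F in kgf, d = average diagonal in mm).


d_avg = (0.1279+0.1237)/2 = 0.1258 mm
HV = 1.854*10/0.1258^2 = 1172

1172


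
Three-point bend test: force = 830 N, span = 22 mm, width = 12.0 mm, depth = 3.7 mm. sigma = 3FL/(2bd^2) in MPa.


sigma = 3*830*22/(2*12.0*3.7^2) = 166.7 MPa

166.7


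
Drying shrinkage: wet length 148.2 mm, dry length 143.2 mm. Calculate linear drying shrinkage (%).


DS = (148.2 - 143.2) / 148.2 * 100 = 3.37%

3.37


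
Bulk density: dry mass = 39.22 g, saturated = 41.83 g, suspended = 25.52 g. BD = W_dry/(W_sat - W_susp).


BD = 39.22 / (41.83 - 25.52) = 39.22 / 16.31 = 2.405 g/cm^3

2.405


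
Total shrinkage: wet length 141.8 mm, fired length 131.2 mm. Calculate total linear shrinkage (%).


TS = (141.8 - 131.2) / 141.8 * 100 = 7.48%

7.48


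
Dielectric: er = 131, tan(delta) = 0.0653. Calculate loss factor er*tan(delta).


Loss = 131 * 0.0653 = 8.554

8.554


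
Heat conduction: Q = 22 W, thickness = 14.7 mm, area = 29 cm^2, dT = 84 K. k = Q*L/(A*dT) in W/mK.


k = 22*14.7/1000/(29/10000*84) = 1.33 W/mK

1.33


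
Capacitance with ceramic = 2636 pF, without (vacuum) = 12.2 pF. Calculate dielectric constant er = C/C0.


er = 2636 / 12.2 = 216.07

216.07


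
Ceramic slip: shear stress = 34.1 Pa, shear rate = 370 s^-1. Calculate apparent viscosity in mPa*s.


eta = tau/gamma * 1000 = 34.1/370 * 1000 = 92.2 mPa*s

92.2


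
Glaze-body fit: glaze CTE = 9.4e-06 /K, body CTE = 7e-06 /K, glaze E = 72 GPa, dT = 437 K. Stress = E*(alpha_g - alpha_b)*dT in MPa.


Stress = 72*1000*(9.4e-06 - 7e-06)*437 = 75.5 MPa

75.5


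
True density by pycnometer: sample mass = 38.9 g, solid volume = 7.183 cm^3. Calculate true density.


TD = 38.9 / 7.183 = 5.416 g/cm^3

5.416


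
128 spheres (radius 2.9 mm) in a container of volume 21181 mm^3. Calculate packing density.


V_sphere = 4/3*pi*2.9^3 = 102.1604 mm^3
Total V = 128*102.1604 = 13076.5312 mm^3
PD = 13076.5312 / 21181 = 0.617

0.617


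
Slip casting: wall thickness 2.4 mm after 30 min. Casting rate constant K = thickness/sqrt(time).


K = 2.4 / sqrt(30) = 2.4 / 5.4772 = 0.438 mm/min^0.5

0.438


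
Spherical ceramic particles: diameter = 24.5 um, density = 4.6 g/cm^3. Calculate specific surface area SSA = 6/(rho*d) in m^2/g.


SSA = 6 / (4.6 * 24.5) = 0.053 m^2/g

0.053


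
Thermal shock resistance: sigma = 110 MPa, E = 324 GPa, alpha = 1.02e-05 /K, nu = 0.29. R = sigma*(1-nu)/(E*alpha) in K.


R = 110*(1-0.29)/(324*1000*1.02e-05) = 24 K

24


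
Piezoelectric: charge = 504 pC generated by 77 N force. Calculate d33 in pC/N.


d33 = 504 / 77 = 6.5 pC/N

6.5


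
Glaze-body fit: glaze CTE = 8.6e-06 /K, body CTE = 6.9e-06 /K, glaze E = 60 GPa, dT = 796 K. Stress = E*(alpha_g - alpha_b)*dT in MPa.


Stress = 60*1000*(8.6e-06 - 6.9e-06)*796 = 81.2 MPa

81.2


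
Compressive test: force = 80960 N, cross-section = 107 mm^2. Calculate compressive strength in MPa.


CS = 80960 / 107 = 756.6 MPa

756.6


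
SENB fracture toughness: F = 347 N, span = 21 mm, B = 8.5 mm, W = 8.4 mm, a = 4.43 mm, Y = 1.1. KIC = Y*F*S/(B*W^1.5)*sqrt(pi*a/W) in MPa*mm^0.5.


KIC = 1.1*347*21/(8.5*8.4^1.5)*sqrt(pi*4.43/8.4) = 49.86

49.86


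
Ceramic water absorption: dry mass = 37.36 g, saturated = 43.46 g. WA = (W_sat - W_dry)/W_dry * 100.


WA = (43.46 - 37.36) / 37.36 * 100 = 16.33%

16.33


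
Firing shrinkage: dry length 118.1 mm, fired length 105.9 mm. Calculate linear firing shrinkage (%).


FS = (118.1 - 105.9) / 118.1 * 100 = 10.33%

10.33


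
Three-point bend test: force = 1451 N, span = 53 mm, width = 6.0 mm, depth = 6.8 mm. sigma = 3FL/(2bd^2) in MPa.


sigma = 3*1451*53/(2*6.0*6.8^2) = 415.8 MPa

415.8


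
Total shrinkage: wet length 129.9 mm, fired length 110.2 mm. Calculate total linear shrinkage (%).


TS = (129.9 - 110.2) / 129.9 * 100 = 15.17%

15.17


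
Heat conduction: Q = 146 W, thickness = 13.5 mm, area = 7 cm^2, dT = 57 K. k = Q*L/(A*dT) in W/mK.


k = 146*13.5/1000/(7/10000*57) = 49.4 W/mK

49.4


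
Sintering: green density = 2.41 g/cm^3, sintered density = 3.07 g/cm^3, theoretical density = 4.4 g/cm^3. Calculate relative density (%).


Relative = 3.07 / 4.4 * 100 = 69.8%

69.8


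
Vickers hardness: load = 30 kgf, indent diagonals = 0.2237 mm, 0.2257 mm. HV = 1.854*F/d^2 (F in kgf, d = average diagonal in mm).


d_avg = (0.2237+0.2257)/2 = 0.2247 mm
HV = 1.854*30/0.2247^2 = 1102

1102


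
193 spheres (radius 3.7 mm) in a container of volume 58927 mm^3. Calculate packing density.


V_sphere = 4/3*pi*3.7^3 = 212.1748 mm^3
Total V = 193*212.1748 = 40949.7364 mm^3
PD = 40949.7364 / 58927 = 0.695

0.695


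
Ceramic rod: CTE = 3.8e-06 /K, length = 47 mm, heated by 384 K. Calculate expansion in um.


dL = 3.8e-06 * 47 * 384 * 1000 = 68.582 um

68.582


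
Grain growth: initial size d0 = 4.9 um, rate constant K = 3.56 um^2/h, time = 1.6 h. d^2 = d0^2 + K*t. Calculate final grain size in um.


d^2 = 4.9^2 + 3.56*1.6 = 29.706
d = sqrt(29.706) = 5.45 um

5.45


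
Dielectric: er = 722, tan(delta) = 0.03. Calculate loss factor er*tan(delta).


Loss = 722 * 0.03 = 21.66

21.66


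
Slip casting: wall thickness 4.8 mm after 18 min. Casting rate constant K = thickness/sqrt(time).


K = 4.8 / sqrt(18) = 4.8 / 4.2426 = 1.131 mm/min^0.5

1.131


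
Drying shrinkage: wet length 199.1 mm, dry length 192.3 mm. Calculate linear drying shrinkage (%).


DS = (199.1 - 192.3) / 199.1 * 100 = 3.42%

3.42


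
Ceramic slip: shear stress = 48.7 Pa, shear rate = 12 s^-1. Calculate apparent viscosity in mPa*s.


eta = tau/gamma * 1000 = 48.7/12 * 1000 = 4058.3 mPa*s

4058.3


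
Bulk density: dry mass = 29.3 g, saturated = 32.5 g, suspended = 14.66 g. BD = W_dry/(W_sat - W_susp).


BD = 29.3 / (32.5 - 14.66) = 29.3 / 17.84 = 1.642 g/cm^3

1.642


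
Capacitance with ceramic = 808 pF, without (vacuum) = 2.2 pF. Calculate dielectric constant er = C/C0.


er = 808 / 2.2 = 367.27

367.27


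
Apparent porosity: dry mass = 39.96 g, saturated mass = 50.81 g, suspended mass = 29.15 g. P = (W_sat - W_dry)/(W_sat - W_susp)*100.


P = (50.81 - 39.96) / (50.81 - 29.15) * 100 = 10.85 / 21.66 * 100 = 50.1%

50.1


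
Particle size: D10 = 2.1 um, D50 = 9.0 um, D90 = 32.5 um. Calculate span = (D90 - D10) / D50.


Span = (32.5 - 2.1) / 9.0 = 30.4 / 9.0 = 3.378

3.378


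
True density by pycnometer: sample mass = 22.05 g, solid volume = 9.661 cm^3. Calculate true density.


TD = 22.05 / 9.661 = 2.282 g/cm^3

2.282


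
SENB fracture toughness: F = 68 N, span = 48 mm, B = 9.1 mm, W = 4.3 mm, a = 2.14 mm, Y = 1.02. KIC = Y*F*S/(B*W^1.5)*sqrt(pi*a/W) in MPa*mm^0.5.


KIC = 1.02*68*48/(9.1*4.3^1.5)*sqrt(pi*2.14/4.3) = 51.3

51.3


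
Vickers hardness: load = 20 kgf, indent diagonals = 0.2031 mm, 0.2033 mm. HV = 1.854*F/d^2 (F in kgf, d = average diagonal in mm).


d_avg = (0.2031+0.2033)/2 = 0.2032 mm
HV = 1.854*20/0.2032^2 = 898

898


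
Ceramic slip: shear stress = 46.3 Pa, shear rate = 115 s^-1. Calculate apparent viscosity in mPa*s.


eta = tau/gamma * 1000 = 46.3/115 * 1000 = 402.6 mPa*s

402.6


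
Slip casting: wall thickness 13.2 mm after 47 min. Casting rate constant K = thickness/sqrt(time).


K = 13.2 / sqrt(47) = 13.2 / 6.8557 = 1.925 mm/min^0.5

1.925


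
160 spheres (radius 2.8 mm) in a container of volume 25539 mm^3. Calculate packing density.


V_sphere = 4/3*pi*2.8^3 = 91.9523 mm^3
Total V = 160*91.9523 = 14712.368 mm^3
PD = 14712.368 / 25539 = 0.576

0.576


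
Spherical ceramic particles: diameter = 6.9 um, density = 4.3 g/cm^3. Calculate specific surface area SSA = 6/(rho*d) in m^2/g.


SSA = 6 / (4.3 * 6.9) = 0.202 m^2/g

0.202


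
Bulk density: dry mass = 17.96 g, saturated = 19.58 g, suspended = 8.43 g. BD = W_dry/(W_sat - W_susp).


BD = 17.96 / (19.58 - 8.43) = 17.96 / 11.15 = 1.611 g/cm^3

1.611


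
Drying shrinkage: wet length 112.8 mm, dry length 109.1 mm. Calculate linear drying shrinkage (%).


DS = (112.8 - 109.1) / 112.8 * 100 = 3.28%

3.28


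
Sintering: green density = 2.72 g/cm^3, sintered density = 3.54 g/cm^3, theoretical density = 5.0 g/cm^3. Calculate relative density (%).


Relative = 3.54 / 5.0 * 100 = 70.8%

70.8


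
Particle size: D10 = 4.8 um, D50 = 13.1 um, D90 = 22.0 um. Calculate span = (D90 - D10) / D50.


Span = (22.0 - 4.8) / 13.1 = 17.2 / 13.1 = 1.313

1.313


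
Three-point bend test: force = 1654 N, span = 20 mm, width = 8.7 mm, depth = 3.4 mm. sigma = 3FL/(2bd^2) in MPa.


sigma = 3*1654*20/(2*8.7*3.4^2) = 493.4 MPa

493.4


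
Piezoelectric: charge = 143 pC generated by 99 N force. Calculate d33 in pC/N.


d33 = 143 / 99 = 1.4 pC/N

1.4


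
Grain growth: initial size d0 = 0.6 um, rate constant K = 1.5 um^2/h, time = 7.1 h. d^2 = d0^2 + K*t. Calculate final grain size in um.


d^2 = 0.6^2 + 1.5*7.1 = 11.01
d = sqrt(11.01) = 3.32 um

3.32


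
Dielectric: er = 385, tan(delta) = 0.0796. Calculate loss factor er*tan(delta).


Loss = 385 * 0.0796 = 30.646

30.646


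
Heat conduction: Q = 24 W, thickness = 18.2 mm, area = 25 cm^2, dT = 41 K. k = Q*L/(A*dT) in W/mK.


k = 24*18.2/1000/(25/10000*41) = 4.26 W/mK

4.26


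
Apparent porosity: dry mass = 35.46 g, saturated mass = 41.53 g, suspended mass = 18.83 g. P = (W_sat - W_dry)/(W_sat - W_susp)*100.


P = (41.53 - 35.46) / (41.53 - 18.83) * 100 = 6.07 / 22.7 * 100 = 26.7%

26.7


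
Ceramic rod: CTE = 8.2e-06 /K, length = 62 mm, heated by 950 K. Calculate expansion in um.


dL = 8.2e-06 * 62 * 950 * 1000 = 482.98 um

482.98


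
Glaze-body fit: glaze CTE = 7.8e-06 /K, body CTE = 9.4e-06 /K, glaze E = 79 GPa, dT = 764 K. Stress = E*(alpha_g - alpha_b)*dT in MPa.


Stress = 79*1000*(7.8e-06 - 9.4e-06)*764 = -96.6 MPa

-96.6


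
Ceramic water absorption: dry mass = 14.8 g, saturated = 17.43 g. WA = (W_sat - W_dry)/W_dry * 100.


WA = (17.43 - 14.8) / 14.8 * 100 = 17.77%

17.77


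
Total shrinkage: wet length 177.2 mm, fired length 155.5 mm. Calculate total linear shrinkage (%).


TS = (177.2 - 155.5) / 177.2 * 100 = 12.25%

12.25


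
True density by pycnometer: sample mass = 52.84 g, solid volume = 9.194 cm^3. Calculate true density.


TD = 52.84 / 9.194 = 5.747 g/cm^3

5.747


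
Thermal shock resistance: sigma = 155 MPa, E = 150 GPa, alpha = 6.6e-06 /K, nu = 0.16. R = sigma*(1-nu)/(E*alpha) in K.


R = 155*(1-0.16)/(150*1000*6.6e-06) = 132 K

132


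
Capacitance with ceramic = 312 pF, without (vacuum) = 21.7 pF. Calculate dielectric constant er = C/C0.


er = 312 / 21.7 = 14.38

14.38


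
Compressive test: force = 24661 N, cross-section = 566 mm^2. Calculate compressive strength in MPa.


CS = 24661 / 566 = 43.6 MPa

43.6


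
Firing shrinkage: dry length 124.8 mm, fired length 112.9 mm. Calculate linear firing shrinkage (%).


FS = (124.8 - 112.9) / 124.8 * 100 = 9.54%

9.54


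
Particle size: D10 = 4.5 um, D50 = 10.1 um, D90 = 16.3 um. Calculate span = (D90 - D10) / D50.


Span = (16.3 - 4.5) / 10.1 = 11.8 / 10.1 = 1.168

1.168


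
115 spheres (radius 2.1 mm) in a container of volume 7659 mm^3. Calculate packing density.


V_sphere = 4/3*pi*2.1^3 = 38.7924 mm^3
Total V = 115*38.7924 = 4461.126 mm^3
PD = 4461.126 / 7659 = 0.582

0.582


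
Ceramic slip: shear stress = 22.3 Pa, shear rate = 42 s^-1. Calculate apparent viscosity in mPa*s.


eta = tau/gamma * 1000 = 22.3/42 * 1000 = 531.0 mPa*s

531.0


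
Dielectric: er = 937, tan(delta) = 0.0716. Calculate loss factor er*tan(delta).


Loss = 937 * 0.0716 = 67.089

67.089


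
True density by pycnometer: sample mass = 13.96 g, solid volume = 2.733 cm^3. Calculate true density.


TD = 13.96 / 2.733 = 5.108 g/cm^3

5.108


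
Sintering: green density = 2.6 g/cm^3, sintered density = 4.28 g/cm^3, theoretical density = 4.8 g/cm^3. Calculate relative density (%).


Relative = 4.28 / 4.8 * 100 = 89.2%

89.2


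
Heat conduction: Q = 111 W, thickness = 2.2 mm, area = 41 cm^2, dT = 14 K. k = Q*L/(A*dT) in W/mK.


k = 111*2.2/1000/(41/10000*14) = 4.25 W/mK

4.25


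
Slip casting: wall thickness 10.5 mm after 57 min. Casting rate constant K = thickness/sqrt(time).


K = 10.5 / sqrt(57) = 10.5 / 7.5498 = 1.391 mm/min^0.5

1.391


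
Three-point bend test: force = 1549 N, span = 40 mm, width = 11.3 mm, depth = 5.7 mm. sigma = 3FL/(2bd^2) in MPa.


sigma = 3*1549*40/(2*11.3*5.7^2) = 253.1 MPa

253.1


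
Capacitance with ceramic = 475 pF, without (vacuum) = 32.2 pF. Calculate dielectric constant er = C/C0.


er = 475 / 32.2 = 14.75

14.75


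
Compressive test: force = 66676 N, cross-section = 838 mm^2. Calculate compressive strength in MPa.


CS = 66676 / 838 = 79.6 MPa

79.6


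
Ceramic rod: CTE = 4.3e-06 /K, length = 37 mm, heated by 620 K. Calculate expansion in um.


dL = 4.3e-06 * 37 * 620 * 1000 = 98.642 um

98.642


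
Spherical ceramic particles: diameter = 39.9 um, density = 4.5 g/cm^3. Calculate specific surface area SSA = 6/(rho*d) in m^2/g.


SSA = 6 / (4.5 * 39.9) = 0.033 m^2/g

0.033


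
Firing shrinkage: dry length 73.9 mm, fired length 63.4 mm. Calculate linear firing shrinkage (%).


FS = (73.9 - 63.4) / 73.9 * 100 = 14.21%

14.21


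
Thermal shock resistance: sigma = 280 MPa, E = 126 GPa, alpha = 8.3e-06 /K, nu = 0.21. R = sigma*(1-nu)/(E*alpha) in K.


R = 280*(1-0.21)/(126*1000*8.3e-06) = 212 K

212


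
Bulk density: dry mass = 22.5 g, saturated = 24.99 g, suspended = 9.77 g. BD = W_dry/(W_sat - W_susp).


BD = 22.5 / (24.99 - 9.77) = 22.5 / 15.22 = 1.478 g/cm^3

1.478


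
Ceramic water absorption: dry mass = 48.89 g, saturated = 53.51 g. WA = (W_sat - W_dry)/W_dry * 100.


WA = (53.51 - 48.89) / 48.89 * 100 = 9.45%

9.45


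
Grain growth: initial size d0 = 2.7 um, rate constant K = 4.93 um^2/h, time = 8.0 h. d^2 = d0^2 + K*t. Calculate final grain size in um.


d^2 = 2.7^2 + 4.93*8.0 = 46.73
d = sqrt(46.73) = 6.84 um

6.84


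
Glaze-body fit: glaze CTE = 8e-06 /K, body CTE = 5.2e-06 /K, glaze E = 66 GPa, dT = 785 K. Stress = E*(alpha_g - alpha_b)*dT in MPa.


Stress = 66*1000*(8e-06 - 5.2e-06)*785 = 145.1 MPa

145.1


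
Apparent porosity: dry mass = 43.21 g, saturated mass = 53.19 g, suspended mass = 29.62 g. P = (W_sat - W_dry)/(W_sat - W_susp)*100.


P = (53.19 - 43.21) / (53.19 - 29.62) * 100 = 9.98 / 23.57 * 100 = 42.3%

42.3


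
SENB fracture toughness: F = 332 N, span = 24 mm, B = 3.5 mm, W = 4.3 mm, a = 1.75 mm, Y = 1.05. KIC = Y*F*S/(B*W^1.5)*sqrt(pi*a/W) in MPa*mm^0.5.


KIC = 1.05*332*24/(3.5*4.3^1.5)*sqrt(pi*1.75/4.3) = 303.13

303.13


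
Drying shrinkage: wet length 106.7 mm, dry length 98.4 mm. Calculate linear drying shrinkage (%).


DS = (106.7 - 98.4) / 106.7 * 100 = 7.78%

7.78


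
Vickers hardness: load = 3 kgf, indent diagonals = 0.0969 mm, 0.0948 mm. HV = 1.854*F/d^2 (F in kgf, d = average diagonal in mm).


d_avg = (0.0969+0.0948)/2 = 0.09585 mm
HV = 1.854*3/0.09585^2 = 605

605


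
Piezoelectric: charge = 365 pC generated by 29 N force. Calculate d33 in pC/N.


d33 = 365 / 29 = 12.6 pC/N

12.6


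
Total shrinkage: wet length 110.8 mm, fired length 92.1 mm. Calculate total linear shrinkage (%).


TS = (110.8 - 92.1) / 110.8 * 100 = 16.88%

16.88


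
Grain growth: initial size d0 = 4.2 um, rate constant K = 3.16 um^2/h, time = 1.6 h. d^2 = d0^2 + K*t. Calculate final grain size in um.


d^2 = 4.2^2 + 3.16*1.6 = 22.696
d = sqrt(22.696) = 4.76 um

4.76


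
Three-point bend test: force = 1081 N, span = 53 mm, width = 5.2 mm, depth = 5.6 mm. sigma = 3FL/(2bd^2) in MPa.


sigma = 3*1081*53/(2*5.2*5.6^2) = 527.0 MPa

527.0


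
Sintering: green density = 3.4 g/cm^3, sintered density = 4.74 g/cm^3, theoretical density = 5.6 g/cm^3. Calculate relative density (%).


Relative = 4.74 / 5.6 * 100 = 84.6%

84.6


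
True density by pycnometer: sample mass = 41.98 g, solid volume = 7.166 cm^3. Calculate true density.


TD = 41.98 / 7.166 = 5.858 g/cm^3

5.858


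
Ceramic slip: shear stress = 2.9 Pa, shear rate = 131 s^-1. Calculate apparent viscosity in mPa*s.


eta = tau/gamma * 1000 = 2.9/131 * 1000 = 22.1 mPa*s

22.1


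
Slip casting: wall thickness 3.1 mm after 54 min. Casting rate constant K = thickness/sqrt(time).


K = 3.1 / sqrt(54) = 3.1 / 7.3485 = 0.422 mm/min^0.5

0.422


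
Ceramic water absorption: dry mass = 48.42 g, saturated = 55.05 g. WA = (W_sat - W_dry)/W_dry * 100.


WA = (55.05 - 48.42) / 48.42 * 100 = 13.69%

13.69


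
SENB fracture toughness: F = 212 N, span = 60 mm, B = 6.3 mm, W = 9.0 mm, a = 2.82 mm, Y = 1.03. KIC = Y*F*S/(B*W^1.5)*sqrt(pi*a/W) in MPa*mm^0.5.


KIC = 1.03*212*60/(6.3*9.0^1.5)*sqrt(pi*2.82/9.0) = 76.42

76.42


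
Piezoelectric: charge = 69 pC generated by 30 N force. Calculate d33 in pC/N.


d33 = 69 / 30 = 2.3 pC/N

2.3


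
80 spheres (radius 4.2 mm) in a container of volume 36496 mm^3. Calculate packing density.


V_sphere = 4/3*pi*4.2^3 = 310.3391 mm^3
Total V = 80*310.3391 = 24827.128 mm^3
PD = 24827.128 / 36496 = 0.68

0.68


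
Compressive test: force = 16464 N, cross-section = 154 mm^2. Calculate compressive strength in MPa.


CS = 16464 / 154 = 106.9 MPa

106.9


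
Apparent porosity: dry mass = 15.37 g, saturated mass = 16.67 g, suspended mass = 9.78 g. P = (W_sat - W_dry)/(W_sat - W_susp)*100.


P = (16.67 - 15.37) / (16.67 - 9.78) * 100 = 1.3 / 6.89 * 100 = 18.9%

18.9


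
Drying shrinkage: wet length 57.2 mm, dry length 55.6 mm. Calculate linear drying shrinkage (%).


DS = (57.2 - 55.6) / 57.2 * 100 = 2.8%

2.8


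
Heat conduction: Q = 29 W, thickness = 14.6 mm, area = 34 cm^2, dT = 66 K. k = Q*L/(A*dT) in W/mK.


k = 29*14.6/1000/(34/10000*66) = 1.89 W/mK

1.89


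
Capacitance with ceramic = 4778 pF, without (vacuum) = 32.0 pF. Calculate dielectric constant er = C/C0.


er = 4778 / 32.0 = 149.31

149.31


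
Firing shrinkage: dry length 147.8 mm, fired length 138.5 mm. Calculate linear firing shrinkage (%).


FS = (147.8 - 138.5) / 147.8 * 100 = 6.29%

6.29


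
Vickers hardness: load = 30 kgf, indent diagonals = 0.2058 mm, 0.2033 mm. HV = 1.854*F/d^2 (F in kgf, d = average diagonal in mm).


d_avg = (0.2058+0.2033)/2 = 0.20455 mm
HV = 1.854*30/0.20455^2 = 1329

1329


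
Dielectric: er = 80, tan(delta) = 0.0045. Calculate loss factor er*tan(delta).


Loss = 80 * 0.0045 = 0.36

0.36


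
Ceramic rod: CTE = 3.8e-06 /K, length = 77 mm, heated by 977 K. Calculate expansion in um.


dL = 3.8e-06 * 77 * 977 * 1000 = 285.87 um

285.87


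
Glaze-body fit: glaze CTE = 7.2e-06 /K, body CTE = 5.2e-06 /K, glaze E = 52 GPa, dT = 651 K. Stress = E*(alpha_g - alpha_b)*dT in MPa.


Stress = 52*1000*(7.2e-06 - 5.2e-06)*651 = 67.7 MPa

67.7


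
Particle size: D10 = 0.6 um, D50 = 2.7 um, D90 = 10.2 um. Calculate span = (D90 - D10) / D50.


Span = (10.2 - 0.6) / 2.7 = 9.6 / 2.7 = 3.556

3.556


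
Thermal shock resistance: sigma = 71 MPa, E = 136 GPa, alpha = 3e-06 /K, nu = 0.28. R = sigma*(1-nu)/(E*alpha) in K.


R = 71*(1-0.28)/(136*1000*3e-06) = 125 K

125


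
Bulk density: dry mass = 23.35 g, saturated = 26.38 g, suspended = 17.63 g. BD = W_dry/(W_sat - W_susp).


BD = 23.35 / (26.38 - 17.63) = 23.35 / 8.75 = 2.669 g/cm^3

2.669


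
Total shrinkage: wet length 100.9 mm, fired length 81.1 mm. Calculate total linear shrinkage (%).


TS = (100.9 - 81.1) / 100.9 * 100 = 19.62%

19.62


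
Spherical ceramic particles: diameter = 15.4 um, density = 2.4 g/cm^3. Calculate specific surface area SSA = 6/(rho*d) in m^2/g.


SSA = 6 / (2.4 * 15.4) = 0.162 m^2/g

0.162


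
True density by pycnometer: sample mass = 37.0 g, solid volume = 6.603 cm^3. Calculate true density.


TD = 37.0 / 6.603 = 5.604 g/cm^3

5.604


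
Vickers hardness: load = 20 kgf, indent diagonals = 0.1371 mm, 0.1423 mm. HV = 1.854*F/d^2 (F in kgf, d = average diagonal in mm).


d_avg = (0.1371+0.1423)/2 = 0.1397 mm
HV = 1.854*20/0.1397^2 = 1900

1900


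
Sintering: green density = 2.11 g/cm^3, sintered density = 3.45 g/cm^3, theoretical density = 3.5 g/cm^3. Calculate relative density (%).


Relative = 3.45 / 3.5 * 100 = 98.6%

98.6


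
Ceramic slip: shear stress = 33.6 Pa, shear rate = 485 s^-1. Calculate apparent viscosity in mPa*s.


eta = tau/gamma * 1000 = 33.6/485 * 1000 = 69.3 mPa*s

69.3


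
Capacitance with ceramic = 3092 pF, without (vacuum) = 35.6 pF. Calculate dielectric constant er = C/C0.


er = 3092 / 35.6 = 86.85

86.85


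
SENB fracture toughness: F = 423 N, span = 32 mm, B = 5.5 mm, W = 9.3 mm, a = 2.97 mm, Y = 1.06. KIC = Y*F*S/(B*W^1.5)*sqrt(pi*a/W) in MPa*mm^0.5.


KIC = 1.06*423*32/(5.5*9.3^1.5)*sqrt(pi*2.97/9.3) = 92.13

92.13


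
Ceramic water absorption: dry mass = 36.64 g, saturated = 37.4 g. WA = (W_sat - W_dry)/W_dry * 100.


WA = (37.4 - 36.64) / 36.64 * 100 = 2.07%

2.07


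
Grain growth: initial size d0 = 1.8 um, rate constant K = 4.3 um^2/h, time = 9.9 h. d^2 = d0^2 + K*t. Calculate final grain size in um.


d^2 = 1.8^2 + 4.3*9.9 = 45.81
d = sqrt(45.81) = 6.77 um

6.77


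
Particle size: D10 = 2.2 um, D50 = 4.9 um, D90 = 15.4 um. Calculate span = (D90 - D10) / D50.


Span = (15.4 - 2.2) / 4.9 = 13.2 / 4.9 = 2.694

2.694


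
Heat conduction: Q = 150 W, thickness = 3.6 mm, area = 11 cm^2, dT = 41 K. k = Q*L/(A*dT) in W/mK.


k = 150*3.6/1000/(11/10000*41) = 11.97 W/mK

11.97


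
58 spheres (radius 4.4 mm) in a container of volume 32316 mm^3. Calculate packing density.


V_sphere = 4/3*pi*4.4^3 = 356.8179 mm^3
Total V = 58*356.8179 = 20695.4382 mm^3
PD = 20695.4382 / 32316 = 0.64

0.64


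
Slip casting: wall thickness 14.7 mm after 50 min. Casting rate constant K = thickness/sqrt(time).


K = 14.7 / sqrt(50) = 14.7 / 7.0711 = 2.079 mm/min^0.5

2.079


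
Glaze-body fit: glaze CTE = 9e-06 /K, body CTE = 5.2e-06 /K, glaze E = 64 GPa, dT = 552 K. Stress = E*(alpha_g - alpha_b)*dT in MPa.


Stress = 64*1000*(9e-06 - 5.2e-06)*552 = 134.2 MPa

134.2


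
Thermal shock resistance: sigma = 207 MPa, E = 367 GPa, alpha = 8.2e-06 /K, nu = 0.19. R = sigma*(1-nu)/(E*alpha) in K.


R = 207*(1-0.19)/(367*1000*8.2e-06) = 56 K

56


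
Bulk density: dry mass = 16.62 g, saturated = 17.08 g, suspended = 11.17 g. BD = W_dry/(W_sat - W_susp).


BD = 16.62 / (17.08 - 11.17) = 16.62 / 5.91 = 2.812 g/cm^3

2.812


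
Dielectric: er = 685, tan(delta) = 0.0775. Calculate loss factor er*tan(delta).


Loss = 685 * 0.0775 = 53.088

53.088


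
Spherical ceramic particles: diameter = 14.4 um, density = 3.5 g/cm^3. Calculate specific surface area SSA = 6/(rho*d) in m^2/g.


SSA = 6 / (3.5 * 14.4) = 0.119 m^2/g

0.119


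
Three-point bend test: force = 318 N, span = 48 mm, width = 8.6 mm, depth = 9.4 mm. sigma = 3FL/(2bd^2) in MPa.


sigma = 3*318*48/(2*8.6*9.4^2) = 30.1 MPa

30.1


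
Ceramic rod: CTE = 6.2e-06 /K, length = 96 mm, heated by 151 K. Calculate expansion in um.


dL = 6.2e-06 * 96 * 151 * 1000 = 89.875 um

89.875
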